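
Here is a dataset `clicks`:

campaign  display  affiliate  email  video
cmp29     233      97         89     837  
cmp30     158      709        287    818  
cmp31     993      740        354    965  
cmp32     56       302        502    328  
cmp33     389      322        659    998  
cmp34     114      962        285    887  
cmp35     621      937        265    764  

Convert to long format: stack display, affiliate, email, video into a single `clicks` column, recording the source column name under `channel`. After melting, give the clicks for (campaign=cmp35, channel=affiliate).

Unpivoting turns each (campaign, wide-column) pair into one long row.
The wide cell at row cmp35, column affiliate holds 937, so the long row (cmp35, affiliate) has clicks=937.

937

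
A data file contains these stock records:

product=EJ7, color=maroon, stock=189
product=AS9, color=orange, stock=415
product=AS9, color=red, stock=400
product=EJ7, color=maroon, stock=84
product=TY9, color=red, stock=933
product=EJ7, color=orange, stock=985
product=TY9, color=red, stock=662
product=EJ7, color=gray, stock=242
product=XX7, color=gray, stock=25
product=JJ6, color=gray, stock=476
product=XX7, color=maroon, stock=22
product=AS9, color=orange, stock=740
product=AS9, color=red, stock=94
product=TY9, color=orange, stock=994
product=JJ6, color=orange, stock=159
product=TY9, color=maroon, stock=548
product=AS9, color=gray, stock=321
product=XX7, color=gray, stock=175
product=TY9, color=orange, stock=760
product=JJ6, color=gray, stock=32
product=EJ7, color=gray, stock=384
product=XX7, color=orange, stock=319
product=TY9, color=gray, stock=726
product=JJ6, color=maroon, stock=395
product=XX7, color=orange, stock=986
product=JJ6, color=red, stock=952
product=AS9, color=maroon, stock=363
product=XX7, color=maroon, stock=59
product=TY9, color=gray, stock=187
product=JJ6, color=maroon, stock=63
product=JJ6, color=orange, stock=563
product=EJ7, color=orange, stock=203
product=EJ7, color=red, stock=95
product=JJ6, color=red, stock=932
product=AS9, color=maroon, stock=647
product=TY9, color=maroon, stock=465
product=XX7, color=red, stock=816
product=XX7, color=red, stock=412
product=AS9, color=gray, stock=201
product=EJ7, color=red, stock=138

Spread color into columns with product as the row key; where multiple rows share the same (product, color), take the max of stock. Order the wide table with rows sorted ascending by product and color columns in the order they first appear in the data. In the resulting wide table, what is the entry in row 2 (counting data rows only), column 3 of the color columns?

With rows sorted ascending by product, row 2 is product=EJ7. color columns in first-appearance order: maroon, orange, red, gray; column 3 is red.
Long rows with product=EJ7, color=red: max(95, 138) = 138.

138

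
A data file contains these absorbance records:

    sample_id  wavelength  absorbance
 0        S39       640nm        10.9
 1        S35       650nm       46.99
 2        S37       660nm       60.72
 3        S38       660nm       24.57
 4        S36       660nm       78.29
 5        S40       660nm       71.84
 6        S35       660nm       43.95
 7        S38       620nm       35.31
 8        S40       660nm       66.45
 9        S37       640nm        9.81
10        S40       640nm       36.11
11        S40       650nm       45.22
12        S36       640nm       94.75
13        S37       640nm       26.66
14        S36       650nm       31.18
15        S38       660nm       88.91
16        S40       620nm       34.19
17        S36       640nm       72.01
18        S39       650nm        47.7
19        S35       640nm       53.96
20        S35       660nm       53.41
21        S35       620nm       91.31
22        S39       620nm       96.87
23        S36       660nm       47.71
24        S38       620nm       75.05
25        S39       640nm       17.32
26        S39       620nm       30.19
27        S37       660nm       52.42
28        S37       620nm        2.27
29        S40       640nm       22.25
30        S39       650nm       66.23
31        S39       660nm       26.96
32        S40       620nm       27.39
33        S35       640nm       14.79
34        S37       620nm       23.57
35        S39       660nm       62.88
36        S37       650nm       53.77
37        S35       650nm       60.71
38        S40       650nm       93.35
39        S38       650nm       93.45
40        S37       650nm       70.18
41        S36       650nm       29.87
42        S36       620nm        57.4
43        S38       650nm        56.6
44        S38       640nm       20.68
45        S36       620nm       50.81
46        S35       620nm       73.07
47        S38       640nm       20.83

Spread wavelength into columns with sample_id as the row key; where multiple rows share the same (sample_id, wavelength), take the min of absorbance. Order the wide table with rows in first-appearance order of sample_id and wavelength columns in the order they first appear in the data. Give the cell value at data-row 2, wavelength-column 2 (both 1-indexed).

46.99

With rows in first-appearance order of sample_id, row 2 is sample_id=S35. wavelength columns in first-appearance order: 640nm, 650nm, 660nm, 620nm; column 2 is 650nm.
Long rows with sample_id=S35, wavelength=650nm: min(46.99, 60.71) = 46.99.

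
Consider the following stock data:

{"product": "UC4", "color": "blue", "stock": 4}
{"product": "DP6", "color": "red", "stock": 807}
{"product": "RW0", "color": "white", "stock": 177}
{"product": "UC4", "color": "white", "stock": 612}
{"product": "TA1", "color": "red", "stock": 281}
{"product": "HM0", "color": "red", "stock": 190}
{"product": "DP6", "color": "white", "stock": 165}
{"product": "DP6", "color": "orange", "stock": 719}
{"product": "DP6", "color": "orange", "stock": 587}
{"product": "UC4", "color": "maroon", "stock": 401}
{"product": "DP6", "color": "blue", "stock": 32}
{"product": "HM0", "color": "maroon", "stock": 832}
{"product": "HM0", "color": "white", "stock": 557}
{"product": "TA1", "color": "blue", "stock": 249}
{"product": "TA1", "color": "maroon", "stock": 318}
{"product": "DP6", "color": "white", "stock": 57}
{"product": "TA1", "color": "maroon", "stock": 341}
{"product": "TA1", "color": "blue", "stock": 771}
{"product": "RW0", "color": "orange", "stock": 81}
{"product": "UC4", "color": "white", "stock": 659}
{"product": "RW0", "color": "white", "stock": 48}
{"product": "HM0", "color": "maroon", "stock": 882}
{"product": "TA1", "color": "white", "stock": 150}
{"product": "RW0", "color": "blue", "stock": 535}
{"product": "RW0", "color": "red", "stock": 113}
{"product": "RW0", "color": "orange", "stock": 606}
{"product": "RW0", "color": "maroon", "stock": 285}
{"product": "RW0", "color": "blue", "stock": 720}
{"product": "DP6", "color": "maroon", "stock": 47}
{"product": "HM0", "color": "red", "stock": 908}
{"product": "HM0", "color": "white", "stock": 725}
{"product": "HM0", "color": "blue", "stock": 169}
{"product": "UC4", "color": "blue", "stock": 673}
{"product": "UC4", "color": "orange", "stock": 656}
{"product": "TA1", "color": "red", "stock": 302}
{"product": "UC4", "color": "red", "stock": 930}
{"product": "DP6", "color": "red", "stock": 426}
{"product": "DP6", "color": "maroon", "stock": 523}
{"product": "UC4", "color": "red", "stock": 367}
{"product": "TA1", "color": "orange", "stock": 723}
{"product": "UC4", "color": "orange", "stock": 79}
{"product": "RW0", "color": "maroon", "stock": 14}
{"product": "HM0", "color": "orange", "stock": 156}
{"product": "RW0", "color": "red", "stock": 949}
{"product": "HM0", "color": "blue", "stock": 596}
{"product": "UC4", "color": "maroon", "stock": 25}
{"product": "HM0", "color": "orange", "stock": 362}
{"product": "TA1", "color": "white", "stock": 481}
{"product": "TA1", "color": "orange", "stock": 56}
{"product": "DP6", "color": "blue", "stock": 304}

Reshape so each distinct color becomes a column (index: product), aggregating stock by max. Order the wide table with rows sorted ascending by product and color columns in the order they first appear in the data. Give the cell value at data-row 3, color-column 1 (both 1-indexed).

720

With rows sorted ascending by product, row 3 is product=RW0. color columns in first-appearance order: blue, red, white, orange, maroon; column 1 is blue.
Long rows with product=RW0, color=blue: max(535, 720) = 720.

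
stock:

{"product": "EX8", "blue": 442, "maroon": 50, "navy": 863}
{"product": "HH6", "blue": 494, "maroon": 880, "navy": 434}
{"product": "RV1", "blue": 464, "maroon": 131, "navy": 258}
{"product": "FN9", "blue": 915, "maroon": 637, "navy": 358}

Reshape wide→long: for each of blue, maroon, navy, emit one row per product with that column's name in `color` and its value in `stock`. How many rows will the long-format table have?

4 product values × 3 melted columns = 12 rows.

12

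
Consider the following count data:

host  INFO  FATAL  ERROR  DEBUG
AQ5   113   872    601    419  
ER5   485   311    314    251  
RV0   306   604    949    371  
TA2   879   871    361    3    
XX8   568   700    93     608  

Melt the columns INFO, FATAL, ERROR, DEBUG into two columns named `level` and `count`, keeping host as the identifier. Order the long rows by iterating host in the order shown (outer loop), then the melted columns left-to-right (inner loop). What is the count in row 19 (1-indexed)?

93

20 rows total (5 × 4). Row 19: index ⌊(19-1)/4⌋ = 4 into host → XX8; (19-1) mod 4 = 2 into the melted columns → ERROR.
So row 19 is (XX8, ERROR, 93); count = 93.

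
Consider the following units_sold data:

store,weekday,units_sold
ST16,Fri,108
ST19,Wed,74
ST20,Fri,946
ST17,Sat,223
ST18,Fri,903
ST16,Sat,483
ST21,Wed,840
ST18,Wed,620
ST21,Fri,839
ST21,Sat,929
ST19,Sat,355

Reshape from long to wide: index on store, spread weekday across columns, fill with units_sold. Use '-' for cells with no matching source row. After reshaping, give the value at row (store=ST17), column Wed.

No long-format row has store=ST17 and weekday=Wed, so the cell is -.

-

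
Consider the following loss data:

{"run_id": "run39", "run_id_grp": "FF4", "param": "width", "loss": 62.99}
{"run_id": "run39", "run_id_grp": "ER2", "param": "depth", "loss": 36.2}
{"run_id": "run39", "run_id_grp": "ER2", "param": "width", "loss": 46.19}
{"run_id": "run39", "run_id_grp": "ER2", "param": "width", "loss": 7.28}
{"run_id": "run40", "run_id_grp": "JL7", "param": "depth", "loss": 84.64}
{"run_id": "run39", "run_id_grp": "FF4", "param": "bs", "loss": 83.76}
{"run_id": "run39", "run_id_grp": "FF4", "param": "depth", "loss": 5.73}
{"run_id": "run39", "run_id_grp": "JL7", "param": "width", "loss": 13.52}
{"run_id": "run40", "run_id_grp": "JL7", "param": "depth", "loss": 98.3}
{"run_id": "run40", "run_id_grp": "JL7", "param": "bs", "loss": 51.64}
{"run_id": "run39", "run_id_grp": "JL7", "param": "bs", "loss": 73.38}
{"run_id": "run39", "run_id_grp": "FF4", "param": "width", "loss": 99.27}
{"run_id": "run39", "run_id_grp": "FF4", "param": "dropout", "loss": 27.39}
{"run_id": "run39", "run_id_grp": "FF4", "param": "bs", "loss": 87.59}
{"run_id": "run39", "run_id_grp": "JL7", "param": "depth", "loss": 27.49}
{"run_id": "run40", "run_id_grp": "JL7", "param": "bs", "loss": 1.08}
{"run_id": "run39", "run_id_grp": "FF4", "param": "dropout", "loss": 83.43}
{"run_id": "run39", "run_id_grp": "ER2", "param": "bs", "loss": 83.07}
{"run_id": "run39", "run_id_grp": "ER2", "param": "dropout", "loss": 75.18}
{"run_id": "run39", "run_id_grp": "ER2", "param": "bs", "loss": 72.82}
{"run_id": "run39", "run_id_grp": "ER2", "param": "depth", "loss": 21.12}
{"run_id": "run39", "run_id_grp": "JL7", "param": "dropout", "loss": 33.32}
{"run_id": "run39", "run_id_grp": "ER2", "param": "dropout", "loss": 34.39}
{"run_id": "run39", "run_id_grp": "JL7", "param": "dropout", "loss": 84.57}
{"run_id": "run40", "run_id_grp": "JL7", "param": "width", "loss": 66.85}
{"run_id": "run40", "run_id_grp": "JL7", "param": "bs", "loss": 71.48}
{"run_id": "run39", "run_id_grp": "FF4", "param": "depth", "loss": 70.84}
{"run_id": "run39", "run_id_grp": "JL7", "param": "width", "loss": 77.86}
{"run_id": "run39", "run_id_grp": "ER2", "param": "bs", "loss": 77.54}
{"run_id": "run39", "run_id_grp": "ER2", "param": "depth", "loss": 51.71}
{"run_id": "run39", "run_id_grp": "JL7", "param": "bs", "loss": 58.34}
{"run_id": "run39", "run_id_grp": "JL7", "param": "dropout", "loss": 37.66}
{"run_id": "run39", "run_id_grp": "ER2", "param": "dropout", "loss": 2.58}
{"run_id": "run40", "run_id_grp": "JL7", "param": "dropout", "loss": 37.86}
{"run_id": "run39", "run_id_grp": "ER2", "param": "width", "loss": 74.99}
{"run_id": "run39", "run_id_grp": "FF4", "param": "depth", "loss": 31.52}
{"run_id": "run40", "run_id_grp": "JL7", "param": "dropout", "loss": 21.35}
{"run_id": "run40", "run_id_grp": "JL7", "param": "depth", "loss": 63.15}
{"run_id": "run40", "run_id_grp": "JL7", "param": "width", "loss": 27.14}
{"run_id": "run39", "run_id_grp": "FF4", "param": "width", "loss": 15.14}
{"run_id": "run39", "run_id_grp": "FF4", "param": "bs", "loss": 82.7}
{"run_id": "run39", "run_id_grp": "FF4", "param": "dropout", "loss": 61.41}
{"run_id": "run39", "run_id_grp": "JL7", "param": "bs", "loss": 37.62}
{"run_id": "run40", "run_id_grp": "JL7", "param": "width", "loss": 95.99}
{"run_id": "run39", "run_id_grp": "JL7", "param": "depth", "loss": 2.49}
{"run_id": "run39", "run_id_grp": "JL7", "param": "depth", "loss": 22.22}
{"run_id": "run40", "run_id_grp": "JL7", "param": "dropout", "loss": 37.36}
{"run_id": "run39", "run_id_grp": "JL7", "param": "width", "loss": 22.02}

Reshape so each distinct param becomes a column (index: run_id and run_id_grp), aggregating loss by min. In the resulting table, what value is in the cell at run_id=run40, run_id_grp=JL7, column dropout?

Rows with run_id=run40, run_id_grp=JL7 and param=dropout: loss values are 37.86, 21.35, 37.36.
min(37.86, 21.35, 37.36) = 21.35.

21.35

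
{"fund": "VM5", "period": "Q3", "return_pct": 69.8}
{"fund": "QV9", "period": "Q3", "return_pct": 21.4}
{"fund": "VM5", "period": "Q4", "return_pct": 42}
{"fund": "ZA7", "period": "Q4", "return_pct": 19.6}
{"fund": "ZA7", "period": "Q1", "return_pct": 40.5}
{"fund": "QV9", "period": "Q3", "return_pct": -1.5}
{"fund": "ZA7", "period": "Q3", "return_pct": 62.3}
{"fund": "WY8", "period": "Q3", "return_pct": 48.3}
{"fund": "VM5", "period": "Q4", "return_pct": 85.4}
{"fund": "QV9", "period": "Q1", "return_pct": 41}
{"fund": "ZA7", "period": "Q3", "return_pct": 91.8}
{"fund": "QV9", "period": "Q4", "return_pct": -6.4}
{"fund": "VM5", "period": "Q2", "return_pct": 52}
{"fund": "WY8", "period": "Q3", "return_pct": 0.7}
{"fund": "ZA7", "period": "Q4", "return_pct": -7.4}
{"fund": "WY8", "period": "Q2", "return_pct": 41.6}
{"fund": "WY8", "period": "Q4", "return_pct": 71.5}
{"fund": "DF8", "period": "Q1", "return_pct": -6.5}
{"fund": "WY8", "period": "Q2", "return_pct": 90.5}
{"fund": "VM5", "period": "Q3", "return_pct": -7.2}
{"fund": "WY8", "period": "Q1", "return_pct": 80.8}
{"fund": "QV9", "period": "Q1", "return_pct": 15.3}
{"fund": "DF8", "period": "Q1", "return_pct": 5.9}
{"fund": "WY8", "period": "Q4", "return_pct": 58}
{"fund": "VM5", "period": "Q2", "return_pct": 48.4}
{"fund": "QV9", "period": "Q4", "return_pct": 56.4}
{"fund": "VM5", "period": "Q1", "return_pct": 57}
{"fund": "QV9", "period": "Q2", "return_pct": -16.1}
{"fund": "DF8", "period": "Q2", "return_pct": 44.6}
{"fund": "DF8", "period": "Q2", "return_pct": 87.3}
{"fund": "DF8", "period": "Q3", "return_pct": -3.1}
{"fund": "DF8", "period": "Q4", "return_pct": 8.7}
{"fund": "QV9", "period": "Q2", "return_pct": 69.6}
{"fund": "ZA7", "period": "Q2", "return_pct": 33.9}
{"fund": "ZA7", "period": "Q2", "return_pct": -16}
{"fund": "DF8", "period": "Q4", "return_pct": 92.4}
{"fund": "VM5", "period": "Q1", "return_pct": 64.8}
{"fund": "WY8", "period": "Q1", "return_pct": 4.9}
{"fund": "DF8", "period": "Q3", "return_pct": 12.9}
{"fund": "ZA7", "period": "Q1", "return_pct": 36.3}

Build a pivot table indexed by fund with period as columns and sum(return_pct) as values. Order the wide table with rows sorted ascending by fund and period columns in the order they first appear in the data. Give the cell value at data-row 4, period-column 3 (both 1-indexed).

85.7

With rows sorted ascending by fund, row 4 is fund=WY8. period columns in first-appearance order: Q3, Q4, Q1, Q2; column 3 is Q1.
Long rows with fund=WY8, period=Q1: 80.8 + 4.9 = 85.7.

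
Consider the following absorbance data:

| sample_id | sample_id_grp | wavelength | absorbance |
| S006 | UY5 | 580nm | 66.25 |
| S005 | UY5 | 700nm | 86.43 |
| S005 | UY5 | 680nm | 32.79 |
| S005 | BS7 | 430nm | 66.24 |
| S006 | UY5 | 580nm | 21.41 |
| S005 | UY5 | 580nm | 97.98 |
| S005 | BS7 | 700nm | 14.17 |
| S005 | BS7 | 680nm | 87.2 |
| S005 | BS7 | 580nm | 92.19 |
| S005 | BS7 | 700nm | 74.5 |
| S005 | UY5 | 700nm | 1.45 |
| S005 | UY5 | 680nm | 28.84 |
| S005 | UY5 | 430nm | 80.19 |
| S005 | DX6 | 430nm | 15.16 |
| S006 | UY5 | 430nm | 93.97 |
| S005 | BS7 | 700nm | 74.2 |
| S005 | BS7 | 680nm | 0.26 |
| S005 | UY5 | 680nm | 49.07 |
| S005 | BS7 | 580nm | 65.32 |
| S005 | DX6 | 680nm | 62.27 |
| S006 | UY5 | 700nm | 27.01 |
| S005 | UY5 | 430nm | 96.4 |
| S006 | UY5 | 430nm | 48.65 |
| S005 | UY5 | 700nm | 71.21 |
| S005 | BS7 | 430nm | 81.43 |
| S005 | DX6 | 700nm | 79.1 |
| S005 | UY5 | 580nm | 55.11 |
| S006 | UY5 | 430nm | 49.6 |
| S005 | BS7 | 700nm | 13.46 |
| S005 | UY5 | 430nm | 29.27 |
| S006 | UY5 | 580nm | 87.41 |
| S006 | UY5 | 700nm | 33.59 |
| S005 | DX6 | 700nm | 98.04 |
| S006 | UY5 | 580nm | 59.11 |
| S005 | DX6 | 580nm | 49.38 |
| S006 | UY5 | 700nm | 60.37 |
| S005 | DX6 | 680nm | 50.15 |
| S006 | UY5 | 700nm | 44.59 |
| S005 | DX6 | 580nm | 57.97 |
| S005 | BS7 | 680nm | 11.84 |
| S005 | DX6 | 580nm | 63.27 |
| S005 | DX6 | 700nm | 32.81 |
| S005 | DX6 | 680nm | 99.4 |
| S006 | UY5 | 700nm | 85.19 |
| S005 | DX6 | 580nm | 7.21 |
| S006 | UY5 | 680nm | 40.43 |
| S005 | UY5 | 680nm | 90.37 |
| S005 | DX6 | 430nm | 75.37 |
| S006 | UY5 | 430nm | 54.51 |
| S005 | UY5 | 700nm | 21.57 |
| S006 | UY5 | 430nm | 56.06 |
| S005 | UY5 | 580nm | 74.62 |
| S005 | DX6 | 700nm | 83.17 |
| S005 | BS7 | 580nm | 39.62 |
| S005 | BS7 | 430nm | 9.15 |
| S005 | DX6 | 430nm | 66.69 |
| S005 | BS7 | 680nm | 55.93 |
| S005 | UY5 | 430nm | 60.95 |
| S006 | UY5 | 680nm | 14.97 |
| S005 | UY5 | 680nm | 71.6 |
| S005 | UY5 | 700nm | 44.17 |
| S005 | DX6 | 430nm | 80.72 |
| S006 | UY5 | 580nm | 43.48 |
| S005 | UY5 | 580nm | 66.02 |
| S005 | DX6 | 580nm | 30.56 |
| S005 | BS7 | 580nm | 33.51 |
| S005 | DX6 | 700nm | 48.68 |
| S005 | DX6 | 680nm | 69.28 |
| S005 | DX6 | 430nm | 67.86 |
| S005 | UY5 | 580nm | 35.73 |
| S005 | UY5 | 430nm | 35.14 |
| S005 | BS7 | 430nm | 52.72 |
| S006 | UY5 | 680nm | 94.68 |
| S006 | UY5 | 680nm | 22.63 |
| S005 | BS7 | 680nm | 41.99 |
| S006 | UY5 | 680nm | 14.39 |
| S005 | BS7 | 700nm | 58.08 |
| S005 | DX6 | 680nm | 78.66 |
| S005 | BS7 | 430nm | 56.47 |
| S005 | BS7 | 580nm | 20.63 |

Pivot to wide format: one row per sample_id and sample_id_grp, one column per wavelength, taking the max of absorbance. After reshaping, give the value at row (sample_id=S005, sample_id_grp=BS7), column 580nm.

Rows with sample_id=S005, sample_id_grp=BS7 and wavelength=580nm: absorbance values are 92.19, 65.32, 39.62, 33.51, 20.63.
max(92.19, 65.32, 39.62, 33.51, 20.63) = 92.19.

92.19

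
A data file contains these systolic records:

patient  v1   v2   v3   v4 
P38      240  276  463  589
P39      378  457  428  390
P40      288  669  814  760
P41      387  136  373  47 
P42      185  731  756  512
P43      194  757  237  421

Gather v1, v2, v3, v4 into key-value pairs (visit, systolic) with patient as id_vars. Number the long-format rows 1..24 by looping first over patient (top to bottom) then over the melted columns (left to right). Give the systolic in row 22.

24 rows total (6 × 4). Row 22: index ⌊(22-1)/4⌋ = 5 into patient → P43; (22-1) mod 4 = 1 into the melted columns → v2.
So row 22 is (P43, v2, 757); systolic = 757.

757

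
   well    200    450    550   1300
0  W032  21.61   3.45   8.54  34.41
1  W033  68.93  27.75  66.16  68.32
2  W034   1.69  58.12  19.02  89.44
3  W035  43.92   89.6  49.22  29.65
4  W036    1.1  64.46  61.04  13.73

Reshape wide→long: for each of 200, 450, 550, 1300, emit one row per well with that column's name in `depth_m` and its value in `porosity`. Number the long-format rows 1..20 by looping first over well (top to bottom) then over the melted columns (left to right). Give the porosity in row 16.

20 rows total (5 × 4). Row 16: index ⌊(16-1)/4⌋ = 3 into well → W035; (16-1) mod 4 = 3 into the melted columns → 1300.
So row 16 is (W035, 1300, 29.65); porosity = 29.65.

29.65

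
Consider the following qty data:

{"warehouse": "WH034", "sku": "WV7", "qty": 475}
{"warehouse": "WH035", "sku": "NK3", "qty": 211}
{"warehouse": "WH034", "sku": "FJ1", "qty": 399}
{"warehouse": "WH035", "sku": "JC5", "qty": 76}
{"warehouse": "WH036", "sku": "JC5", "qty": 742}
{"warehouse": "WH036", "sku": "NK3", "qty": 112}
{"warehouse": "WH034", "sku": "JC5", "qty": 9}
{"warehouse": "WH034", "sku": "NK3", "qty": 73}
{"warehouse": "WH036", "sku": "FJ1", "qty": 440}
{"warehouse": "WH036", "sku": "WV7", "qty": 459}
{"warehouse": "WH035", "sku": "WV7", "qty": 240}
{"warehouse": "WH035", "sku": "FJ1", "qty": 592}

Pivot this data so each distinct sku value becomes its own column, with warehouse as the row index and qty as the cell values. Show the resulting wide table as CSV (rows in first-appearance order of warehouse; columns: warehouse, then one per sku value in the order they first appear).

warehouse,WV7,NK3,FJ1,JC5
WH034,475,73,399,9
WH035,240,211,592,76
WH036,459,112,440,742

Columns: warehouse plus the 4 distinct sku values (WV7, NK3, FJ1, JC5).
For example, row WH034 column WV7 takes qty=475 from the long row (WH034, WV7).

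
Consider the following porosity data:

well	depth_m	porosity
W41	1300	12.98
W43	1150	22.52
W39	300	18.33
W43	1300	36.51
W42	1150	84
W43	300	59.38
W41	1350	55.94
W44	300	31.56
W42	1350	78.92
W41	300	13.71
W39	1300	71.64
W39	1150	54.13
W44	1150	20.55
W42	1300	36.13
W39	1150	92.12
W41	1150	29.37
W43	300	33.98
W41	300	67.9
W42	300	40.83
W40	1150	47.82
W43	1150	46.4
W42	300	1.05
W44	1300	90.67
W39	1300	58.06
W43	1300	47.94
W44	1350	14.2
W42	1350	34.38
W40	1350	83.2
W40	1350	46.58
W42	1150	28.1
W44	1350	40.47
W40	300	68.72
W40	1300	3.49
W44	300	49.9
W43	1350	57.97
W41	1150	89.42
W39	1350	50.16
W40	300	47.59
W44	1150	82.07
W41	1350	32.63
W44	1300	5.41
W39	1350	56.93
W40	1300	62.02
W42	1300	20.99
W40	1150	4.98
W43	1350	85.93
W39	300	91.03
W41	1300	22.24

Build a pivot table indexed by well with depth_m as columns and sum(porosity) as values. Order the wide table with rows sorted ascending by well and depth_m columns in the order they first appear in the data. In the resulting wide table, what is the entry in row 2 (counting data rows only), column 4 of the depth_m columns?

With rows sorted ascending by well, row 2 is well=W40. depth_m columns in first-appearance order: 1300, 1150, 300, 1350; column 4 is 1350.
Long rows with well=W40, depth_m=1350: 83.2 + 46.58 = 129.78.

129.78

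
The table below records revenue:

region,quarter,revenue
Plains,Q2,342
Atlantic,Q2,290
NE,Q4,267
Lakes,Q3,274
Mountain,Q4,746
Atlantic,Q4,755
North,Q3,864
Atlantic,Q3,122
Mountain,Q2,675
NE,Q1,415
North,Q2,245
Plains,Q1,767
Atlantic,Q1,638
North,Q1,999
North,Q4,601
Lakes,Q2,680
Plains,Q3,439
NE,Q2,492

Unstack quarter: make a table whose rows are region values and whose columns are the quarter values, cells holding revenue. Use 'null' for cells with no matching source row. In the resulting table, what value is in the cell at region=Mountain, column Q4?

The long row with region=Mountain, quarter=Q4 has revenue=746.

746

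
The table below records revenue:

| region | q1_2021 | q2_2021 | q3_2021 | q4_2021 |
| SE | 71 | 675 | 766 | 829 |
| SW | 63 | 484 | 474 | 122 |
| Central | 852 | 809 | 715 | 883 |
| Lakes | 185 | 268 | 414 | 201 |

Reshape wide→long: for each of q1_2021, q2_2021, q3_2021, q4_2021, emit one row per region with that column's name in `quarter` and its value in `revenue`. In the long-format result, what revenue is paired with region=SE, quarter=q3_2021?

766

Unpivoting turns each (region, wide-column) pair into one long row.
The wide cell at row SE, column q3_2021 holds 766, so the long row (SE, q3_2021) has revenue=766.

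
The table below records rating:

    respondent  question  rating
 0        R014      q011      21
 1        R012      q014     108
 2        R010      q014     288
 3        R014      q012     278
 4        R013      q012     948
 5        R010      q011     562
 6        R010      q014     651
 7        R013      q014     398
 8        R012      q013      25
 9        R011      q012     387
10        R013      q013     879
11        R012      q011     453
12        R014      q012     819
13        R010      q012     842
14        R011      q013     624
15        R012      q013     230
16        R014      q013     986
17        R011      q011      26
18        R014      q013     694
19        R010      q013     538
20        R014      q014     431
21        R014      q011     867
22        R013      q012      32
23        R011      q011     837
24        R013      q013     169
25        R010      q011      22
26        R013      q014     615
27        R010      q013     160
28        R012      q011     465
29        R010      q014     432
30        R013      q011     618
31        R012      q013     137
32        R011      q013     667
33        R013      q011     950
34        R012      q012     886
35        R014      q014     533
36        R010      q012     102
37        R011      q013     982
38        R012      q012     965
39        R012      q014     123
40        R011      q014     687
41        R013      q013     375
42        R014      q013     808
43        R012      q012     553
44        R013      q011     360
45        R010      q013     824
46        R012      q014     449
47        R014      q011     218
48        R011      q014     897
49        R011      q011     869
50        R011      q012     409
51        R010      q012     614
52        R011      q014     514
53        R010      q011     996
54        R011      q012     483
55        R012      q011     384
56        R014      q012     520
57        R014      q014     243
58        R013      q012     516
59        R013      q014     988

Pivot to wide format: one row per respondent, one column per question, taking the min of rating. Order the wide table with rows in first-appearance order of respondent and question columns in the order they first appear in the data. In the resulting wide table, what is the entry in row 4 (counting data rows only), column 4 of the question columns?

169

With rows in first-appearance order of respondent, row 4 is respondent=R013. question columns in first-appearance order: q011, q014, q012, q013; column 4 is q013.
Long rows with respondent=R013, question=q013: min(879, 169, 375) = 169.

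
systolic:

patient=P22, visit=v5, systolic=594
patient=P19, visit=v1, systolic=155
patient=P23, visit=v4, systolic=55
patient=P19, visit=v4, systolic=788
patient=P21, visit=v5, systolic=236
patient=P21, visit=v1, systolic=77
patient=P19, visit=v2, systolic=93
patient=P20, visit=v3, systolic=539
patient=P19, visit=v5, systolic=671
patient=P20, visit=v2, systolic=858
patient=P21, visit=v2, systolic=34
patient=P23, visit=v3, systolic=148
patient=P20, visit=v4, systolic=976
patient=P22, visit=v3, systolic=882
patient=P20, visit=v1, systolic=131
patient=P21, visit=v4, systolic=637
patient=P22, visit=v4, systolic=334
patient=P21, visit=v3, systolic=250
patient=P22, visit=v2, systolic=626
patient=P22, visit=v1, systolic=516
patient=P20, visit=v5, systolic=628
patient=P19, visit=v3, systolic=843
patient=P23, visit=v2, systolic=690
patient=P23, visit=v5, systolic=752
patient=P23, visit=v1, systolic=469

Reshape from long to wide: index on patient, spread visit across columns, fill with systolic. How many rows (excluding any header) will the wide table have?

5

5 distinct patient values → 5 rows.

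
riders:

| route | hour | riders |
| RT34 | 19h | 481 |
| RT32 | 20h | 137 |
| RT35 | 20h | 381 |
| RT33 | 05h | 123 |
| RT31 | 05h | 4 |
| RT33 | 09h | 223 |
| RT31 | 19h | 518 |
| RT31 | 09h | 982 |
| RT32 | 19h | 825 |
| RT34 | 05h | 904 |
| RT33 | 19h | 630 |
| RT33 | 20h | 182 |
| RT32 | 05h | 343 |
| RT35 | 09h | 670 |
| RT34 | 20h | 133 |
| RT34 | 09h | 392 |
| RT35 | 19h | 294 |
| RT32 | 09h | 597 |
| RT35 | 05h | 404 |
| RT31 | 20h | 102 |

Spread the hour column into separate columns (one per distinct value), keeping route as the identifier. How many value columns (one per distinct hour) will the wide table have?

4

4 distinct hour values: 05h, 09h, 19h, 20h.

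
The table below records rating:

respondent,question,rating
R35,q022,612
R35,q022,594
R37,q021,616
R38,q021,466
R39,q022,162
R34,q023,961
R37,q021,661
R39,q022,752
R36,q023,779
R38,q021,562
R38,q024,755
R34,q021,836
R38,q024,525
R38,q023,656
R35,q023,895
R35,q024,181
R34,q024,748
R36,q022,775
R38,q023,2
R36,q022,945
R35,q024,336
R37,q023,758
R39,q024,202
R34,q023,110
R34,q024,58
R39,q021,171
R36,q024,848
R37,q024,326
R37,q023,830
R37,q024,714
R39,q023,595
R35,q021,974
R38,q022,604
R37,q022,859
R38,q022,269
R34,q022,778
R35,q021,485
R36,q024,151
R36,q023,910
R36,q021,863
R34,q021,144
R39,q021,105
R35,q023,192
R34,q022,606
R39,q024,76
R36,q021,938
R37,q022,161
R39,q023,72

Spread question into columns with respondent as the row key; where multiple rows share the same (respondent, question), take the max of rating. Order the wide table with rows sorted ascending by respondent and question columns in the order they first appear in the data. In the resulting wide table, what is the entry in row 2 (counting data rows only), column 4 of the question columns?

With rows sorted ascending by respondent, row 2 is respondent=R35. question columns in first-appearance order: q022, q021, q023, q024; column 4 is q024.
Long rows with respondent=R35, question=q024: max(181, 336) = 336.

336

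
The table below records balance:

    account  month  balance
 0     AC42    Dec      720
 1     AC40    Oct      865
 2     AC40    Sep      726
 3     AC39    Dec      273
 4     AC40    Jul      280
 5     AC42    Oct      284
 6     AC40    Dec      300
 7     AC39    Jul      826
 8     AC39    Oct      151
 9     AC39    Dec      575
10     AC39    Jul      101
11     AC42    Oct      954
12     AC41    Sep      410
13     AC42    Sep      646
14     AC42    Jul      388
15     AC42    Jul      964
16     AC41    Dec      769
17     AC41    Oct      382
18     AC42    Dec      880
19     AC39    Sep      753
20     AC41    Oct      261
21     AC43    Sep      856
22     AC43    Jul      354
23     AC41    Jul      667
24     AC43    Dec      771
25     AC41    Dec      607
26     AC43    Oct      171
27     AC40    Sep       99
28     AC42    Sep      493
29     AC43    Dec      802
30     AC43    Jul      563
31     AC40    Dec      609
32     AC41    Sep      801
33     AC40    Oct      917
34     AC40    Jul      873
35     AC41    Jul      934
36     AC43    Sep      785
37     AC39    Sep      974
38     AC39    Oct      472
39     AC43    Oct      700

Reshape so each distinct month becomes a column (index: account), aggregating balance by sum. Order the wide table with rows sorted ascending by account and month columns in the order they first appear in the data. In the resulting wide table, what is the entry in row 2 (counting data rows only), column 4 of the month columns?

With rows sorted ascending by account, row 2 is account=AC40. month columns in first-appearance order: Dec, Oct, Sep, Jul; column 4 is Jul.
Long rows with account=AC40, month=Jul: 280 + 873 = 1153.

1153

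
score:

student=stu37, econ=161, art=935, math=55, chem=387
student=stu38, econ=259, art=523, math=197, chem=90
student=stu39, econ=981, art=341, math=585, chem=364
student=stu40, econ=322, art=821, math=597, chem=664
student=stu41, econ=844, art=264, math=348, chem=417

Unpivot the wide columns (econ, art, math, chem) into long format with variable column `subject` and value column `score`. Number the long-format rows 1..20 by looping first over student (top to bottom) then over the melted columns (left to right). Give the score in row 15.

597

20 rows total (5 × 4). Row 15: index ⌊(15-1)/4⌋ = 3 into student → stu40; (15-1) mod 4 = 2 into the melted columns → math.
So row 15 is (stu40, math, 597); score = 597.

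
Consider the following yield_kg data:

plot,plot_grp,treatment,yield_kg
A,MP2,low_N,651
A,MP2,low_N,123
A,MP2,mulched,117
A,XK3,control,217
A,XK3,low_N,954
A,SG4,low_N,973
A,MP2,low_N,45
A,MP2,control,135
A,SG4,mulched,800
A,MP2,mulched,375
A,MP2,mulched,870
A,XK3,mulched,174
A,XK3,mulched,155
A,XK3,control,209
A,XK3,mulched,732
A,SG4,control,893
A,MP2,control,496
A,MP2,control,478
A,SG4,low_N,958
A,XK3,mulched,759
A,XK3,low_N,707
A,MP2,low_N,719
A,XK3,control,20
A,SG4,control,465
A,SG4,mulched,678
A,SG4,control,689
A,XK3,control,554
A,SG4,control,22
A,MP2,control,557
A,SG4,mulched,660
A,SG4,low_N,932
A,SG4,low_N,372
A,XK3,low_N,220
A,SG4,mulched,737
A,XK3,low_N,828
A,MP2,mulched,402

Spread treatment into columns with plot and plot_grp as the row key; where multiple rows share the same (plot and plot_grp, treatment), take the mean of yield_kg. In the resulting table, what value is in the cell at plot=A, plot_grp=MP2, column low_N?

Rows with plot=A, plot_grp=MP2 and treatment=low_N: yield_kg values are 651, 123, 45, 719.
(651 + 123 + 45 + 719) / 4 = 384.50.

384.50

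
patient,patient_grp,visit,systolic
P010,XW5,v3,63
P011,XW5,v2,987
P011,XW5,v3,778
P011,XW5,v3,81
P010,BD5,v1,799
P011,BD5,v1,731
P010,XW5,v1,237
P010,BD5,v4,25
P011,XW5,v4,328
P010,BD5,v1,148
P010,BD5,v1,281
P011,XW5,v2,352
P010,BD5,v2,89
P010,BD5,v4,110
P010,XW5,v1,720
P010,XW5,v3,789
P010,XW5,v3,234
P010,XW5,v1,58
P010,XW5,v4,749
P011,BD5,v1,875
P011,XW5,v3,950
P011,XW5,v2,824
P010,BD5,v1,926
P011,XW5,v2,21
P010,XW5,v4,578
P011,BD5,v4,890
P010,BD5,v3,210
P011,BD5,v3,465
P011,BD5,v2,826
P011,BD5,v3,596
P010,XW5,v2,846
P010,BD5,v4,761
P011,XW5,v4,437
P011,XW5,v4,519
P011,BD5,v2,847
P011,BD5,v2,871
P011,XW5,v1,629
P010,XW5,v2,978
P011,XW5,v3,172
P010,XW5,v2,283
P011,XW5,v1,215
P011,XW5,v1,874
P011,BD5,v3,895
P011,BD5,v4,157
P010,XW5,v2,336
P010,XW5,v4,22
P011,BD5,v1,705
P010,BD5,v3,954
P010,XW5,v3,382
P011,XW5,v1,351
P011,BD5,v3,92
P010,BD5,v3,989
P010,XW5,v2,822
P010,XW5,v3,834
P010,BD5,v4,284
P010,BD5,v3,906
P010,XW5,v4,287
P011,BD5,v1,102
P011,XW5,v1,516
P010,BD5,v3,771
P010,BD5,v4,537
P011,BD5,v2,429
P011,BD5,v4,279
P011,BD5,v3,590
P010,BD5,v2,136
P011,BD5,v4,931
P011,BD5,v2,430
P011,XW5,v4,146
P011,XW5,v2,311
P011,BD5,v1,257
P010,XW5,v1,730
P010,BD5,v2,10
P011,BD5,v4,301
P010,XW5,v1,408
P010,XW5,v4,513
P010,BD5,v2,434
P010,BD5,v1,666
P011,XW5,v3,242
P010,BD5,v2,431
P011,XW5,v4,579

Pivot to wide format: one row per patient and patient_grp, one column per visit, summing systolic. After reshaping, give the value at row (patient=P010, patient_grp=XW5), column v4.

2149

Rows with patient=P010, patient_grp=XW5 and visit=v4: systolic values are 749, 578, 22, 287, 513.
749 + 578 + 22 + 287 + 513 = 2149.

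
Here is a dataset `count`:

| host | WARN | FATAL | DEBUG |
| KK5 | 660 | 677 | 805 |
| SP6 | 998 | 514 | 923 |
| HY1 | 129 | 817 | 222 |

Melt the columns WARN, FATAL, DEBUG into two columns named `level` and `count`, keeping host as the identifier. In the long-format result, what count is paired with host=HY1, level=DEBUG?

Unpivoting turns each (host, wide-column) pair into one long row.
The wide cell at row HY1, column DEBUG holds 222, so the long row (HY1, DEBUG) has count=222.

222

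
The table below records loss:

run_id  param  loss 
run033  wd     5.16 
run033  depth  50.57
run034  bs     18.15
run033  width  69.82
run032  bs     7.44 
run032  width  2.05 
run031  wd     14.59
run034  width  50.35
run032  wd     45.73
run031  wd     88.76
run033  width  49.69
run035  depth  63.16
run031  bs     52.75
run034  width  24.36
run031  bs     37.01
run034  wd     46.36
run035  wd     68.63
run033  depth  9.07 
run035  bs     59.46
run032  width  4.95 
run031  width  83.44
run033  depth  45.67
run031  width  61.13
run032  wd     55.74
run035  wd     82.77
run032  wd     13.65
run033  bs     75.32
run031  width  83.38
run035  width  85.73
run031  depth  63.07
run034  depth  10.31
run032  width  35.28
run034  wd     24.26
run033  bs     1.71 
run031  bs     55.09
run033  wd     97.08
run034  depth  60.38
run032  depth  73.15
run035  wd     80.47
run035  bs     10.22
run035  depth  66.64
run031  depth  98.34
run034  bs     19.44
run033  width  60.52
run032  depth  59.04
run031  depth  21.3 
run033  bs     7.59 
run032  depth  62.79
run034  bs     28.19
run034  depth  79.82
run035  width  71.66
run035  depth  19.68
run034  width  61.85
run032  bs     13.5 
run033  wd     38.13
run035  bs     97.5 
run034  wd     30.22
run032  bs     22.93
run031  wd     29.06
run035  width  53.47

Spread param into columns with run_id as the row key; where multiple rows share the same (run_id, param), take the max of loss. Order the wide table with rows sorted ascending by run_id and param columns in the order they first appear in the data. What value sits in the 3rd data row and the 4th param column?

With rows sorted ascending by run_id, row 3 is run_id=run033. param columns in first-appearance order: wd, depth, bs, width; column 4 is width.
Long rows with run_id=run033, param=width: max(69.82, 49.69, 60.52) = 69.82.

69.82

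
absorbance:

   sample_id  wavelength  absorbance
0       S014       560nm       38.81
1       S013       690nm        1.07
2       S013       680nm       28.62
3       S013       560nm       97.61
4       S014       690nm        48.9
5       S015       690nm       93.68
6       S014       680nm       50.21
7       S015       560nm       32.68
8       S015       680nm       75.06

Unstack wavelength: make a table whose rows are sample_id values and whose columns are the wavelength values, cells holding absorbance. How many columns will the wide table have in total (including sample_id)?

1 column for sample_id plus 3 distinct wavelength values → 4 columns.

4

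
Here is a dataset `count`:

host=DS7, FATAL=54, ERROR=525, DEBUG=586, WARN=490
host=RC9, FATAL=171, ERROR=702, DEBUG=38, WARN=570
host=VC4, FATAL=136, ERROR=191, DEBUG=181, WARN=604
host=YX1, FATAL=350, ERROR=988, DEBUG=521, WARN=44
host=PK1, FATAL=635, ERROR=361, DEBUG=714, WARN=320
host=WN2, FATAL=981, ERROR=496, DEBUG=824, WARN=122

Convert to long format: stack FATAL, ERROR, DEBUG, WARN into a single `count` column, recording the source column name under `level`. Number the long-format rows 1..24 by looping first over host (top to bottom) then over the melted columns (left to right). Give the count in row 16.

44

24 rows total (6 × 4). Row 16: index ⌊(16-1)/4⌋ = 3 into host → YX1; (16-1) mod 4 = 3 into the melted columns → WARN.
So row 16 is (YX1, WARN, 44); count = 44.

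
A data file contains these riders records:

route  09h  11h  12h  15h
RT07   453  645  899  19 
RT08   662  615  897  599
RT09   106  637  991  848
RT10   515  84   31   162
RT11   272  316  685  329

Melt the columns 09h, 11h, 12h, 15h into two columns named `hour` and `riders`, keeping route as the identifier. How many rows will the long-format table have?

20

5 route values × 4 melted columns = 20 rows.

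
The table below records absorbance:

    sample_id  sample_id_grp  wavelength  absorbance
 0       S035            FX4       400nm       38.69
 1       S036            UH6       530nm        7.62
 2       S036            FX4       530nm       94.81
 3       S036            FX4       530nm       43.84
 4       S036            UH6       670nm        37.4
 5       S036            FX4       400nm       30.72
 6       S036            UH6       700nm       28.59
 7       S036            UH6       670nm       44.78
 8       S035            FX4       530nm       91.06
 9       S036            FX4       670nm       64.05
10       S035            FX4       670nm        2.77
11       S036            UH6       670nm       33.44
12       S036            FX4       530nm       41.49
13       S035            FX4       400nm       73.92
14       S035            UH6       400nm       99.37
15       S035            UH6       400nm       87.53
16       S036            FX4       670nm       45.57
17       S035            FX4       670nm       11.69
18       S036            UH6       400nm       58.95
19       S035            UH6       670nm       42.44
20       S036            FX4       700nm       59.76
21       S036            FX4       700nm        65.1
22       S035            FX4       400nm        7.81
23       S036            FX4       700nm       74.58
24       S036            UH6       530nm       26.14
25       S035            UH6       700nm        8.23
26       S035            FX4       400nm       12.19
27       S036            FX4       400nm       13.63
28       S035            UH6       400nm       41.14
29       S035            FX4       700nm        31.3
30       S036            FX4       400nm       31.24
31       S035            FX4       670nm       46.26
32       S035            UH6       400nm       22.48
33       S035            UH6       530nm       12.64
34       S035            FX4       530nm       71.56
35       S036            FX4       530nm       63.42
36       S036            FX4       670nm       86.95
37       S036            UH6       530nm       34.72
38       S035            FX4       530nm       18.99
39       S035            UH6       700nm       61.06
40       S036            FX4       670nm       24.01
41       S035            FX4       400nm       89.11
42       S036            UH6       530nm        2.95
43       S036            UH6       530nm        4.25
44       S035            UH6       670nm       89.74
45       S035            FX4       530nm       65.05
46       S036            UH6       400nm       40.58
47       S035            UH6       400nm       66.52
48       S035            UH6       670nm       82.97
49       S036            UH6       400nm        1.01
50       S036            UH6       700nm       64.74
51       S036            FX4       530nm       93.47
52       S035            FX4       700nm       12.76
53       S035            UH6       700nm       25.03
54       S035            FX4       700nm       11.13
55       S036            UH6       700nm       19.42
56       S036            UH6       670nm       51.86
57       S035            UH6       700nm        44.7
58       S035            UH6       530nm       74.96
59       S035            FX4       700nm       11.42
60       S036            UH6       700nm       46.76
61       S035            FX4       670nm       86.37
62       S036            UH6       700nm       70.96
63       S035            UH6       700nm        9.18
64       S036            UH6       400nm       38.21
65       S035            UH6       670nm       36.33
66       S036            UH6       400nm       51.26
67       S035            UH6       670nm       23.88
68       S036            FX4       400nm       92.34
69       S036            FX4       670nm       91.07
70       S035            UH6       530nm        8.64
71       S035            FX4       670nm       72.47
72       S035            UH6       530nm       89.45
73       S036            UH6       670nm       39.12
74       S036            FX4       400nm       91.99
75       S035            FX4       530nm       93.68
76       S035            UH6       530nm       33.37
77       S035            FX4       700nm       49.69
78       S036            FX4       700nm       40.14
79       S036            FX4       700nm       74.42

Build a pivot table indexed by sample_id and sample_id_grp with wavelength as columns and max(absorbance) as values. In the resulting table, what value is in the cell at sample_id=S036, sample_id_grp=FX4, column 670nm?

91.07

Rows with sample_id=S036, sample_id_grp=FX4 and wavelength=670nm: absorbance values are 64.05, 45.57, 86.95, 24.01, 91.07.
max(64.05, 45.57, 86.95, 24.01, 91.07) = 91.07.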